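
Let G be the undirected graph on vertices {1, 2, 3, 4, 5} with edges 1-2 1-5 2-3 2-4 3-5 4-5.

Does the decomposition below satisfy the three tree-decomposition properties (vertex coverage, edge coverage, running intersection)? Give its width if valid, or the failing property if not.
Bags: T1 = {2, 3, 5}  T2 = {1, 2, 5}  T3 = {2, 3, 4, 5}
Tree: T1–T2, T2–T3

No — bags containing vertex 3 are not connected in the tree.

A tree decomposition must satisfy three properties: every vertex lies in some bag; for every edge, both endpoints lie together in some bag; and for every vertex, the bags containing it form a connected subtree. Here bags containing vertex 3 are not connected in the tree, so the decomposition is invalid.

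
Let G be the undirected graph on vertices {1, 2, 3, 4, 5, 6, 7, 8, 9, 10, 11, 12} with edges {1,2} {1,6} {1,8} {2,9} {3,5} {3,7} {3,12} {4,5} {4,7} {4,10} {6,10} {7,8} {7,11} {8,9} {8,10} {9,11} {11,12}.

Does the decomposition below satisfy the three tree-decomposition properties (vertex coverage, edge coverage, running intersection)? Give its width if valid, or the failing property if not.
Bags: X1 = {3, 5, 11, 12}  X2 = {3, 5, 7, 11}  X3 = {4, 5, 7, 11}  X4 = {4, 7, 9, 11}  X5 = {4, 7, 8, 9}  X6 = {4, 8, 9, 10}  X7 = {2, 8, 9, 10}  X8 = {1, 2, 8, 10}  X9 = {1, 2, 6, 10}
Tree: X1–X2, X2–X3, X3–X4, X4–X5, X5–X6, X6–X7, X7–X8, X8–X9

Checking the three conditions: (i) the bags cover all of {1, 2, 3, 4, 5, 6, 7, 8, 9, 10, 11, 12}; (ii) for each edge, some bag contains both endpoints; (iii) the bags containing any fixed vertex form a subtree. All hold, so the decomposition is valid with width 4 − 1 = 3.

Yes; width 3.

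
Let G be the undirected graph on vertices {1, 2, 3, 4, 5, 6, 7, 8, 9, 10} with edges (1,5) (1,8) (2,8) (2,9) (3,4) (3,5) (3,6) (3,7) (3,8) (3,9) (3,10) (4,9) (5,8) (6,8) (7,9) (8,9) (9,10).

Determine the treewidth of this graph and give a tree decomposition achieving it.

Treewidth 2.
One optimal decomposition is:
Bags: B1 = {2, 8, 9}  B2 = {3, 8, 9}  B3 = {3, 7, 9}  B4 = {3, 6, 8}  B5 = {3, 9, 10}  B6 = {3, 5, 8}  B7 = {3, 4, 9}  B8 = {1, 5, 8}
Tree: B1–B2, B2–B3, B2–B4, B3–B5, B4–B6, B2–B7, B6–B8

Each bag holds 3 vertices, so the decomposition has width 2, which upper-bounds the treewidth. For the lower bound, the 3 vertices {1, 5, 8} are pairwise adjacent, and any tree decomposition puts a clique entirely inside one bag — forcing width ≥ 2. Hence tw(G) = 2 exactly.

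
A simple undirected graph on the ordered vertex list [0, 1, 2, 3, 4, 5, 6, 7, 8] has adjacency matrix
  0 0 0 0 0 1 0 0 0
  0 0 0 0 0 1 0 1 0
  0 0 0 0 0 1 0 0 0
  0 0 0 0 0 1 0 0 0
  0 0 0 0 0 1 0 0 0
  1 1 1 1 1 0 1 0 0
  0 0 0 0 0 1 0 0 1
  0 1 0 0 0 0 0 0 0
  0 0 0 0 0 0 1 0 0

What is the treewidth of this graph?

1

A width-1 tree decomposition is:
Bags: B1 = {1, 5}  B2 = {2, 5}  B3 = {5, 6}  B4 = {4, 5}  B5 = {3, 5}  B6 = {6, 8}  B7 = {0, 5}  B8 = {1, 7}
Tree: B1–B2, B1–B3, B1–B4, B4–B5, B3–B6, B5–B7, B1–B8
Every bag has size at most 2, so the width is 2 − 1 = 1 and tw(G) ≤ 1. G has an edge, so its treewidth is at least 1. The upper and lower bounds meet at 1, so that is the treewidth.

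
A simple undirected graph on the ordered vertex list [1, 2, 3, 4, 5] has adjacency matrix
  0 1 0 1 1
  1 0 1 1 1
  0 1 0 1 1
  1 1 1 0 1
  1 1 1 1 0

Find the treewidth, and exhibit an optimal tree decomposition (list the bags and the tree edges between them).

Each bag holds 4 vertices, so the decomposition has width 3, which upper-bounds the treewidth. For the lower bound, the 4 vertices {1, 2, 4, 5} are pairwise adjacent, and any tree decomposition puts a clique entirely inside one bag — forcing width ≥ 3. Therefore the treewidth is 3.

Treewidth 3.
Bags: B1 = {1, 2, 4, 5}  B2 = {2, 3, 4, 5}
Tree: B1–B2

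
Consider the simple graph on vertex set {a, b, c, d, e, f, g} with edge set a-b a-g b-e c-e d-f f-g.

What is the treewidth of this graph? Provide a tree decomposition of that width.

Each bag holds 2 vertices, so the decomposition has width 1, which upper-bounds the treewidth. Any graph with an edge has treewidth ≥ 1, and G has the edge c–e. Hence tw(G) = 1 exactly.

Treewidth 1.
One such decomposition:
Bags: B1 = {c, e}  B2 = {b, e}  B3 = {a, b}  B4 = {a, g}  B5 = {f, g}  B6 = {d, f}
Tree: B1–B2, B2–B3, B3–B4, B4–B5, B5–B6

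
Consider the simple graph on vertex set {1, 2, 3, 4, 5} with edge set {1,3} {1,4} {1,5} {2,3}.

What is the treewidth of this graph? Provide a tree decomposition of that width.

Treewidth 1.
One such decomposition:
Bags: B1 = {1, 3}  B2 = {1, 4}  B3 = {2, 3}  B4 = {1, 5}
Tree: B1–B2, B1–B3, B1–B4

Every bag has size at most 2, so the width is 2 − 1 = 1 and tw(G) ≤ 1. Since G has at least one edge (e.g. 3–1), it is not an edgeless graph, so tw(G) ≥ 1. Therefore the treewidth is 1.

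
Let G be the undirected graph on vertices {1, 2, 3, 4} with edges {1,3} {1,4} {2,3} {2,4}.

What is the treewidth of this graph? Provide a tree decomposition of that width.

The largest bag has 3 vertices, giving width 2; this decomposition certifies tw(G) ≤ 2. Since 4–1–3–2–4 is a cycle in G, G is not acyclic. Forests are exactly the graphs of treewidth ≤ 1, so tw(G) ≥ 2. Therefore the treewidth is 2.

Treewidth 2.
One such decomposition:
Bags: B1 = {1, 3, 4}  B2 = {2, 3, 4}
Tree: B1–B2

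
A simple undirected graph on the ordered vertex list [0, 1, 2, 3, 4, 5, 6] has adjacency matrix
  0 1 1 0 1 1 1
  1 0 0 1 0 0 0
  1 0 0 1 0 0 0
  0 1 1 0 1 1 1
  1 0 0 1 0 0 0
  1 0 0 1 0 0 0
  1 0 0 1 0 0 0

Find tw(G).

2

A width-2 tree decomposition is:
Bags: B1 = {0, 1, 3}  B2 = {0, 3, 5}  B3 = {0, 3, 6}  B4 = {0, 2, 3}  B5 = {0, 3, 4}
Tree: B1–B2, B2–B3, B3–B4, B4–B5
Every bag has size at most 3, so the width is 3 − 1 = 2 and tw(G) ≤ 2. For the lower bound, G contains the cycle 0–1–3–5–0, so G is not a forest; only forests have treewidth ≤ 1, hence tw(G) ≥ 2. The upper and lower bounds meet at 2, so that is the treewidth.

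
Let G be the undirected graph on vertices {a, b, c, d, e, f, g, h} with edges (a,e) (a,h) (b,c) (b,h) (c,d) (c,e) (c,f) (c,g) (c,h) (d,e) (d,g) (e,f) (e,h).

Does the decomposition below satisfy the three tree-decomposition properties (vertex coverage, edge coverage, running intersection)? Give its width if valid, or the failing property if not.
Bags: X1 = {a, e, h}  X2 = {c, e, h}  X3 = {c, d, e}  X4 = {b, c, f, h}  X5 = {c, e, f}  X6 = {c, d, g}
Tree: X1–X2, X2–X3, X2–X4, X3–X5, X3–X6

No — bags containing vertex f are not connected in the tree.

A tree decomposition must satisfy three properties: every vertex lies in some bag; for every edge, both endpoints lie together in some bag; and for every vertex, the bags containing it form a connected subtree. Here bags containing vertex f are not connected in the tree, so the decomposition is invalid.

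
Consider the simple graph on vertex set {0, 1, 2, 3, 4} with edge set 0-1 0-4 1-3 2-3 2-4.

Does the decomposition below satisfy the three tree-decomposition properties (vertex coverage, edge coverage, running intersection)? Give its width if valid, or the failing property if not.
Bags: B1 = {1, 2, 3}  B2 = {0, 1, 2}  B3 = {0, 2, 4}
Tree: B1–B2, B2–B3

Yes; width 2.

Every vertex of G appears in some bag (union = {0, 1, 2, 3, 4}); every edge is covered by a bag; and for each vertex v the set of bags containing v is connected in the bag tree. The decomposition is therefore valid. The largest bag has 3 vertices, so the width is 2.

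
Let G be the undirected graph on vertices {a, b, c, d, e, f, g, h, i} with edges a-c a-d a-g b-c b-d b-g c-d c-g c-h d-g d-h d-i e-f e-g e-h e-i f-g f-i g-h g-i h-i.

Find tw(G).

3

A width-3 tree decomposition is:
Bags: B1 = {d, g, h, i}  B2 = {c, d, g, h}  B3 = {b, c, d, g}  B4 = {e, g, h, i}  B5 = {a, c, d, g}  B6 = {e, f, g, i}
Tree: B1–B2, B2–B3, B1–B4, B2–B5, B4–B6
The largest bag has 4 vertices, giving width 3; this decomposition certifies tw(G) ≤ 3. Conversely, {c, d, g, h} is a clique of size 4, and the vertices of any clique must share a bag in every tree decomposition; so some bag has ≥ 4 vertices and tw(G) ≥ 3. Hence tw(G) = 3 exactly.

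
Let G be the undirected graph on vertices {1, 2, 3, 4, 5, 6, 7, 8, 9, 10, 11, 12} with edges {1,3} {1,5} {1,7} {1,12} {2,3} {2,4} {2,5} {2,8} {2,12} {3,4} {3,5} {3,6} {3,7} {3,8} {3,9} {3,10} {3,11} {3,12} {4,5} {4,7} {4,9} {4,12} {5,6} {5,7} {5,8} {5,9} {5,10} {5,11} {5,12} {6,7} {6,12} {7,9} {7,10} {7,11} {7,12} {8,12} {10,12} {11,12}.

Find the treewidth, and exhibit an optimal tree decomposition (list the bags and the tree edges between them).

Treewidth 4.
One optimal decomposition is:
Bags: B1 = {3, 4, 5, 7, 12}  B2 = {2, 3, 4, 5, 12}  B3 = {3, 4, 5, 7, 9}  B4 = {3, 5, 7, 10, 12}  B5 = {3, 5, 7, 11, 12}  B6 = {3, 5, 6, 7, 12}  B7 = {1, 3, 5, 7, 12}  B8 = {2, 3, 5, 8, 12}
Tree: B1–B2, B1–B3, B1–B4, B4–B5, B1–B6, B1–B7, B2–B8

Every bag has size at most 5, so the width is 5 − 1 = 4 and tw(G) ≤ 4. For the lower bound, the 5 vertices {3, 4, 5, 7, 9} are pairwise adjacent, and any tree decomposition puts a clique entirely inside one bag — forcing width ≥ 4. Therefore the treewidth is 4.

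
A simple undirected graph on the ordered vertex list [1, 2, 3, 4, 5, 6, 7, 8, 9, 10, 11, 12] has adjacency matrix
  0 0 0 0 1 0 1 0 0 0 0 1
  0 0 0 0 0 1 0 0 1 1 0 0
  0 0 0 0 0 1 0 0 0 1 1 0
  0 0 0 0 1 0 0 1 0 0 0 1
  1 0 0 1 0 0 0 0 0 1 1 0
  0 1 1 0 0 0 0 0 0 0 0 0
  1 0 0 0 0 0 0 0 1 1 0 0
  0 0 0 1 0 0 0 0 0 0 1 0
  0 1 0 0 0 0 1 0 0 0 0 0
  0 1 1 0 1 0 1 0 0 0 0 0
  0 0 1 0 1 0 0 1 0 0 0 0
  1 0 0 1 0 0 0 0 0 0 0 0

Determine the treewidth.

A width-3 tree decomposition is:
Bags: B1 = {1, 4, 8, 12}  B2 = {1, 4, 5, 8}  B3 = {1, 5, 8, 11}  B4 = {1, 5, 7, 11}  B5 = {5, 7, 10, 11}  B6 = {3, 7, 10, 11}  B7 = {3, 7, 9, 10}  B8 = {2, 3, 9, 10}  B9 = {2, 3, 6, 9}
Tree: B1–B2, B2–B3, B3–B4, B4–B5, B5–B6, B6–B7, B7–B8, B8–B9
Each bag holds 4 vertices, so the decomposition has width 3, which upper-bounds the treewidth. For the lower bound: the 4 vertex sets {4,8,12}, {1}, {5}, {3,7,10,11} are disjoint, each induces a connected subgraph, and every pair is joined by at least one edge of G. Contracting each set to a single vertex therefore yields K_{4} as a minor, and since treewidth is minor-monotone, tw(G) ≥ tw(K_{4}) = 3. The upper and lower bounds meet at 3, so that is the treewidth.

3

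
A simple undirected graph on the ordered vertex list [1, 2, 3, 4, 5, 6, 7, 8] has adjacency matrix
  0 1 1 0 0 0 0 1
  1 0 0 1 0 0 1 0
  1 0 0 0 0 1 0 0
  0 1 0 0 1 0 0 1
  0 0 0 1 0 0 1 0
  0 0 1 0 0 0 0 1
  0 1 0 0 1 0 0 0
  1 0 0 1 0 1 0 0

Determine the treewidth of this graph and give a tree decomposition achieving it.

Every bag has size at most 3, so the width is 3 − 1 = 2 and tw(G) ≤ 2. For the lower bound, G contains the cycle 6–3–1–8–6, so G is not a forest; only forests have treewidth ≤ 1, hence tw(G) ≥ 2. The upper and lower bounds meet at 2, so that is the treewidth.

Treewidth 2.
One optimal decomposition is:
Bags: B1 = {3, 6, 8}  B2 = {1, 3, 8}  B3 = {1, 4, 8}  B4 = {1, 2, 4}  B5 = {2, 4, 5}  B6 = {2, 5, 7}
Tree: B1–B2, B2–B3, B3–B4, B4–B5, B5–B6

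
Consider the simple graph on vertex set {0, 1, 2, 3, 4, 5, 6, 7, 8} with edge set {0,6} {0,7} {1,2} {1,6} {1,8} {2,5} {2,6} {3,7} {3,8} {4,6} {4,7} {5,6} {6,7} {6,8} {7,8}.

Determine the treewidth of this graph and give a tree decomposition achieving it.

Every bag has size at most 3, so the width is 3 − 1 = 2 and tw(G) ≤ 2. For the lower bound, the 3 vertices {3, 7, 8} are pairwise adjacent, and any tree decomposition puts a clique entirely inside one bag — forcing width ≥ 2. Therefore the treewidth is 2.

Treewidth 2.
Bags: B1 = {4, 6, 7}  B2 = {6, 7, 8}  B3 = {3, 7, 8}  B4 = {1, 6, 8}  B5 = {1, 2, 6}  B6 = {0, 6, 7}  B7 = {2, 5, 6}
Tree: B1–B2, B2–B3, B2–B4, B4–B5, B1–B6, B5–B7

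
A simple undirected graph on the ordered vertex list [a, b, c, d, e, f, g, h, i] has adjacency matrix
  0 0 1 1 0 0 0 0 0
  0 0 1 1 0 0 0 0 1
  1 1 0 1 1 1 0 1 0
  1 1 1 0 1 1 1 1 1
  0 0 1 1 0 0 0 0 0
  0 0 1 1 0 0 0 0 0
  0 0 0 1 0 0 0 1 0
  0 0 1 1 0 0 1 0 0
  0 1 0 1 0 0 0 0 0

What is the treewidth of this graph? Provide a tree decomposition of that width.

Treewidth 2.
One such decomposition:
Bags: B1 = {c, d, f}  B2 = {a, c, d}  B3 = {b, c, d}  B4 = {c, d, e}  B5 = {c, d, h}  B6 = {d, g, h}  B7 = {b, d, i}
Tree: B1–B2, B1–B3, B2–B4, B1–B5, B5–B6, B3–B7

The largest bag has 3 vertices, giving width 2; this decomposition certifies tw(G) ≤ 2. For the lower bound, the 3 vertices {d, g, h} are pairwise adjacent, and any tree decomposition puts a clique entirely inside one bag — forcing width ≥ 2. Therefore the treewidth is 2.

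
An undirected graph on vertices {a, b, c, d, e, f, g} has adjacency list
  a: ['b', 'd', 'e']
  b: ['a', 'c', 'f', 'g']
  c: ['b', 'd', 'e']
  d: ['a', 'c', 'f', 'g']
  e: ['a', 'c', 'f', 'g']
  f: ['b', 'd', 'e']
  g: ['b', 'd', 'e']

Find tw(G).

A width-3 tree decomposition is:
Bags: B1 = {b, d, e, g}  B2 = {a, b, d, e}  B3 = {b, c, d, e}  B4 = {b, d, e, f}
Tree: B1–B2, B2–B3, B3–B4
Every bag has size at most 4, so the width is 4 − 1 = 3 and tw(G) ≤ 3. For the lower bound: the 4 vertex sets {d,g}, {a,b}, {e}, {c} are disjoint, each induces a connected subgraph, and every pair is joined by at least one edge of G. Contracting each set to a single vertex therefore yields K_{4} as a minor, and since treewidth is minor-monotone, tw(G) ≥ tw(K_{4}) = 3. Combining the bounds, tw(G) = 3.

3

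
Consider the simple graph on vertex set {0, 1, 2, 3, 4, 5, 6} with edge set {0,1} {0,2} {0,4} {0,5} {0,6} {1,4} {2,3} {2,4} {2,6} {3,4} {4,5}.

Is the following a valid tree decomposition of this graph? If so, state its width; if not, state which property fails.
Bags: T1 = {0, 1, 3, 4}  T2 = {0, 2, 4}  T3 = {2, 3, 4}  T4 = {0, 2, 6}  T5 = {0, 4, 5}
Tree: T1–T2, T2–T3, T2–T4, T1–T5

No — bags containing vertex 3 are not connected in the tree.

A tree decomposition must satisfy three properties: every vertex lies in some bag; for every edge, both endpoints lie together in some bag; and for every vertex, the bags containing it form a connected subtree. Here bags containing vertex 3 are not connected in the tree, so the decomposition is invalid.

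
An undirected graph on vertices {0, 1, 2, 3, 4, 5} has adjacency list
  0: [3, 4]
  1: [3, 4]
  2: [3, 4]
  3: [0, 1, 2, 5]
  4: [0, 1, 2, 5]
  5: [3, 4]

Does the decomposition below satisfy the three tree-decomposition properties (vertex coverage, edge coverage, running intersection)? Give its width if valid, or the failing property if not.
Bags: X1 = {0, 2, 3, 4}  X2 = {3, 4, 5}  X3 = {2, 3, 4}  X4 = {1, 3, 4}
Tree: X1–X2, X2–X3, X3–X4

No — bags containing vertex 2 are not connected in the tree.

A tree decomposition must satisfy three properties: every vertex lies in some bag; for every edge, both endpoints lie together in some bag; and for every vertex, the bags containing it form a connected subtree. Here bags containing vertex 2 are not connected in the tree, so the decomposition is invalid.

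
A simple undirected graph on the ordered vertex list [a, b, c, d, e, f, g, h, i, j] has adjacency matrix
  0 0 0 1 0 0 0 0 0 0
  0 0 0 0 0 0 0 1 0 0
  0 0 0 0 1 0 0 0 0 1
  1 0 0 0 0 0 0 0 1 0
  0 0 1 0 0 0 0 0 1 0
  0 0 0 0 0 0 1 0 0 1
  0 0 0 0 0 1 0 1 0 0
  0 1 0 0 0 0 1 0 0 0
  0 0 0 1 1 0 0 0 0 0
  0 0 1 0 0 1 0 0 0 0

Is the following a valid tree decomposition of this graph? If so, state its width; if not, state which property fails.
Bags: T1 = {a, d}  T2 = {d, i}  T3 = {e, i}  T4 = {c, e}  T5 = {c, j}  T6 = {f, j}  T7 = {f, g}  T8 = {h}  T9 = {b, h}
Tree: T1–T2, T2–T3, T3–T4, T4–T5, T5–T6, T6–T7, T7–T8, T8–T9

A tree decomposition must satisfy three properties: every vertex lies in some bag; for every edge, both endpoints lie together in some bag; and for every vertex, the bags containing it form a connected subtree. Here edge (g,h) lies in no bag, so the decomposition is invalid.

No — edge (g,h) lies in no bag.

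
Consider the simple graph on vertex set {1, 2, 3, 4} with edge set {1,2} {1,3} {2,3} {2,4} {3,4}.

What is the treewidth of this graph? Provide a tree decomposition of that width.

Treewidth 2.
One such decomposition:
Bags: B1 = {1, 2, 3}  B2 = {2, 3, 4}
Tree: B1–B2

The largest bag has 3 vertices, giving width 2; this decomposition certifies tw(G) ≤ 2. For the lower bound, the 3 vertices {1, 2, 3} are pairwise adjacent, and any tree decomposition puts a clique entirely inside one bag — forcing width ≥ 2. Hence tw(G) = 2 exactly.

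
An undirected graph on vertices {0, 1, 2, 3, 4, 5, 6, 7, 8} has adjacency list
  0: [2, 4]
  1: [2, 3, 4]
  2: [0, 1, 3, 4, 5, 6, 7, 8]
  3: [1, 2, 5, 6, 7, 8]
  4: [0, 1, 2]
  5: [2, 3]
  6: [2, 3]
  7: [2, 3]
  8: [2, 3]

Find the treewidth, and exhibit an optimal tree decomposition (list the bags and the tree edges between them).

The largest bag has 3 vertices, giving width 2; this decomposition certifies tw(G) ≤ 2. For the lower bound, the 3 vertices {0, 2, 4} are pairwise adjacent, and any tree decomposition puts a clique entirely inside one bag — forcing width ≥ 2. Therefore the treewidth is 2.

Treewidth 2.
One such decomposition:
Bags: B1 = {1, 2, 3}  B2 = {2, 3, 5}  B3 = {1, 2, 4}  B4 = {2, 3, 6}  B5 = {2, 3, 7}  B6 = {2, 3, 8}  B7 = {0, 2, 4}
Tree: B1–B2, B1–B3, B2–B4, B4–B5, B5–B6, B3–B7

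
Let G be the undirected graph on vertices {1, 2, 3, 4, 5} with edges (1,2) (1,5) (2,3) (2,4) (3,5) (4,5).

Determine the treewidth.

2

A width-2 tree decomposition is:
Bags: B1 = {1, 2, 5}  B2 = {2, 4, 5}  B3 = {2, 3, 5}
Tree: B1–B2, B2–B3
The largest bag has 3 vertices, giving width 2; this decomposition certifies tw(G) ≤ 2. For the lower bound, G contains the cycle 5–1–2–4–5, so G is not a forest; only forests have treewidth ≤ 1, hence tw(G) ≥ 2. Therefore the treewidth is 2.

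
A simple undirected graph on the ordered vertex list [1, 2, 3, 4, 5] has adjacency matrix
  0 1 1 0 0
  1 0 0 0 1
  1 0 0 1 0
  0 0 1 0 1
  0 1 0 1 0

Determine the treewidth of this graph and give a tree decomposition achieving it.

The largest bag has 3 vertices, giving width 2; this decomposition certifies tw(G) ≤ 2. Since 2–1–3–4–5–2 is a cycle in G, G is not acyclic. Forests are exactly the graphs of treewidth ≤ 1, so tw(G) ≥ 2. Hence tw(G) = 2 exactly.

Treewidth 2.
One optimal decomposition is:
Bags: B1 = {1, 2, 3}  B2 = {2, 3, 4}  B3 = {2, 4, 5}
Tree: B1–B2, B2–B3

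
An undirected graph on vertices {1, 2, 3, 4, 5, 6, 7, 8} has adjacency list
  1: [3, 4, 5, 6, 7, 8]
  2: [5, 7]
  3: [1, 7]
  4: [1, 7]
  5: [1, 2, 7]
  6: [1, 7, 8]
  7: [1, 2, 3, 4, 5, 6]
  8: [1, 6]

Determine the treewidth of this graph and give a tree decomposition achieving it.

Treewidth 2.
One such decomposition:
Bags: B1 = {1, 5, 7}  B2 = {1, 4, 7}  B3 = {1, 6, 7}  B4 = {1, 3, 7}  B5 = {2, 5, 7}  B6 = {1, 6, 8}
Tree: B1–B2, B1–B3, B1–B4, B1–B5, B3–B6

Every bag has size at most 3, so the width is 3 − 1 = 2 and tw(G) ≤ 2. On the other hand G contains the 3-clique {1, 6, 8}. A clique must lie in a single bag of any decomposition, so no decomposition can have width below 2. Therefore the treewidth is 2.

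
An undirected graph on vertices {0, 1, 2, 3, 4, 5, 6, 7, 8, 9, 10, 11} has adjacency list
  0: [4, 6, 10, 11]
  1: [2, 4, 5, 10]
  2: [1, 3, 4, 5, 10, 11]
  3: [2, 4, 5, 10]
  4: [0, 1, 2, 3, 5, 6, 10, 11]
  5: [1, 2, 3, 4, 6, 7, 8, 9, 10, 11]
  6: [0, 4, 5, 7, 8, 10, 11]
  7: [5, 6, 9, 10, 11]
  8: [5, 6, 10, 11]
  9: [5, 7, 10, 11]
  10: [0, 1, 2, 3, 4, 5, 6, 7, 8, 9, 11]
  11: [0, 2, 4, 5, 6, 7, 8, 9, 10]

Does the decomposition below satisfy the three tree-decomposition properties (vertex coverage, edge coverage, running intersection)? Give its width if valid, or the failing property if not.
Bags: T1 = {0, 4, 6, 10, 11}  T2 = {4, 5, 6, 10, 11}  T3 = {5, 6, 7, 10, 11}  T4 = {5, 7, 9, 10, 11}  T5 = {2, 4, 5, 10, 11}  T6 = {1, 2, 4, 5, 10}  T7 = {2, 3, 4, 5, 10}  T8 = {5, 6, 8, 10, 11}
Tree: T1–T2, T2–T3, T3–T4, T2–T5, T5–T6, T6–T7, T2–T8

Yes; width 4.

Checking the three conditions: (i) the bags cover all of {0, 1, 2, 3, 4, 5, 6, 7, 8, 9, 10, 11}; (ii) for each edge, some bag contains both endpoints; (iii) the bags containing any fixed vertex form a subtree. All hold, so the decomposition is valid with width 5 − 1 = 4.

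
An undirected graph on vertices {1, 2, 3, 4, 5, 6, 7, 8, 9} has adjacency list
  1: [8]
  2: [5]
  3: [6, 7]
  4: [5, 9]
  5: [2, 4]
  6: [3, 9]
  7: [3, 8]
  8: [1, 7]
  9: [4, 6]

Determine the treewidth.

A width-1 tree decomposition is:
Bags: B1 = {1, 8}  B2 = {7, 8}  B3 = {3, 7}  B4 = {3, 6}  B5 = {6, 9}  B6 = {4, 9}  B7 = {4, 5}  B8 = {2, 5}
Tree: B1–B2, B2–B3, B3–B4, B4–B5, B5–B6, B6–B7, B7–B8
Every bag has size at most 2, so the width is 2 − 1 = 1 and tw(G) ≤ 1. Any graph with an edge has treewidth ≥ 1, and G has the edge 1–8. Therefore the treewidth is 1.

1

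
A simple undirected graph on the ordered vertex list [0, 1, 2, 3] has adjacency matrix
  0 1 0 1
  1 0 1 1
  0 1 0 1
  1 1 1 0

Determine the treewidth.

A width-2 tree decomposition is:
Bags: B1 = {1, 2, 3}  B2 = {0, 1, 3}
Tree: B1–B2
Every bag has size at most 3, so the width is 3 − 1 = 2 and tw(G) ≤ 2. On the other hand G contains the 3-clique {0, 1, 3}. A clique must lie in a single bag of any decomposition, so no decomposition can have width below 2. Therefore the treewidth is 2.

2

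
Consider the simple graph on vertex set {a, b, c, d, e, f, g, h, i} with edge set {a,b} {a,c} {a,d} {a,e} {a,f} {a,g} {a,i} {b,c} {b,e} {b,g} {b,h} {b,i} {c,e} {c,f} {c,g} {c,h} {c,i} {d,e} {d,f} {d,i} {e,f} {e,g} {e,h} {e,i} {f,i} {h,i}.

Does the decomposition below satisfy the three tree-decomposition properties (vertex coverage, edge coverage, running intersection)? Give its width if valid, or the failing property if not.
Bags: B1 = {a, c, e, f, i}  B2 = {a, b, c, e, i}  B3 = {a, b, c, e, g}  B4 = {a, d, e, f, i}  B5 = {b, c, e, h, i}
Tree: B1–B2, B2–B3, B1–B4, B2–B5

Vertex coverage: the bags together contain {a, b, c, d, e, f, g, h, i}, the full vertex set. Edge coverage: each edge of G has both endpoints in at least one bag. Running intersection: for every vertex, the bags containing it form a connected subtree. All three properties hold, so this is a valid tree decomposition of width max|bag| − 1 = 4, and hence tw(G) ≤ 4.

Yes; width 4.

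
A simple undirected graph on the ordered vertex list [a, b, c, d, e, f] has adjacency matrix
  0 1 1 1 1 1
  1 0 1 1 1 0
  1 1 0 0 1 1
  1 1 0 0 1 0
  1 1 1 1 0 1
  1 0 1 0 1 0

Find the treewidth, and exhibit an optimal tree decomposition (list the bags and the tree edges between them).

Treewidth 3.
Bags: B1 = {a, c, e, f}  B2 = {a, b, c, e}  B3 = {a, b, d, e}
Tree: B1–B2, B2–B3

The largest bag has 4 vertices, giving width 3; this decomposition certifies tw(G) ≤ 3. For the lower bound, the 4 vertices {a, b, d, e} are pairwise adjacent, and any tree decomposition puts a clique entirely inside one bag — forcing width ≥ 3. Therefore the treewidth is 3.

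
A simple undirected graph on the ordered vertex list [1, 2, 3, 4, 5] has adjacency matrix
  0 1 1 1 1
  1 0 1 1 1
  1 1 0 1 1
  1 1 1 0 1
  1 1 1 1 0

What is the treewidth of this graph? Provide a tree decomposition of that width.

With just one bag of size 5, the width is 5 − 1 = 4, so tw(G) ≤ 4. Conversely, {1, 2, 3, 4, 5} is a clique of size 5, and the vertices of any clique must share a bag in every tree decomposition; so some bag has ≥ 5 vertices and tw(G) ≥ 4. Hence tw(G) = 4 exactly.

Treewidth 4.
Bags: B1 = {1, 2, 3, 4, 5}
Tree: (single bag)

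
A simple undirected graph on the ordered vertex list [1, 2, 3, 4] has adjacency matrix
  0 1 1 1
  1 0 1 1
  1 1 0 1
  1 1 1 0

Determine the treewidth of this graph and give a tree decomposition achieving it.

Treewidth 3.
One optimal decomposition is:
Bags: B1 = {1, 2, 3, 4}
Tree: (single bag)

A single bag containing all 4 vertices is trivially a valid decomposition of width 3. On the other hand G contains the 4-clique {1, 2, 3, 4}. A clique must lie in a single bag of any decomposition, so no decomposition can have width below 3. Therefore the treewidth is 3.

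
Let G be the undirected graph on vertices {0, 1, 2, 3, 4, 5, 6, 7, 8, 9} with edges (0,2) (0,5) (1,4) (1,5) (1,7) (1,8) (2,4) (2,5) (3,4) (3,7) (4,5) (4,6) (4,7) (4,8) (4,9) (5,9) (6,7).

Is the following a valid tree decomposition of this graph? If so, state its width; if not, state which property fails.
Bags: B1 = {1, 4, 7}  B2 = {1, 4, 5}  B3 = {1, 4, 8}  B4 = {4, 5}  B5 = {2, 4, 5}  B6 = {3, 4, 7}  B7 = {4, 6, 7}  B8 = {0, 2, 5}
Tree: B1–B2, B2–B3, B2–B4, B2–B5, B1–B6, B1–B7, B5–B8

A tree decomposition must satisfy three properties: every vertex lies in some bag; for every edge, both endpoints lie together in some bag; and for every vertex, the bags containing it form a connected subtree. Here vertex 9 appears in no bag, so the decomposition is invalid.

No — vertex 9 appears in no bag.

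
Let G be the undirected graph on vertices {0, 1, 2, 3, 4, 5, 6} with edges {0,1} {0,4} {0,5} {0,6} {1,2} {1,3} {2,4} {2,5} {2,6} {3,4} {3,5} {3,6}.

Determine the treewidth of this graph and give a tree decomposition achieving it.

Treewidth 3.
One optimal decomposition is:
Bags: B1 = {0, 2, 3, 4}  B2 = {0, 2, 3, 6}  B3 = {0, 1, 2, 3}  B4 = {0, 2, 3, 5}
Tree: B1–B2, B2–B3, B3–B4

The largest bag has 4 vertices, giving width 3; this decomposition certifies tw(G) ≤ 3. For the lower bound: the 4 vertex sets {2,4}, {0,6}, {3}, {1} are disjoint, each induces a connected subgraph, and every pair is joined by at least one edge of G. Contracting each set to a single vertex therefore yields K_{4} as a minor, and since treewidth is minor-monotone, tw(G) ≥ tw(K_{4}) = 3. Hence tw(G) = 3 exactly.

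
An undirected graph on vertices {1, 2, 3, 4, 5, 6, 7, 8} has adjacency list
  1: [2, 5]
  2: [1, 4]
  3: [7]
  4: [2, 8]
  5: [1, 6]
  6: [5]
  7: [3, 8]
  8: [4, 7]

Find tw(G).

A width-1 tree decomposition is:
Bags: B1 = {3, 7}  B2 = {7, 8}  B3 = {4, 8}  B4 = {2, 4}  B5 = {1, 2}  B6 = {1, 5}  B7 = {5, 6}
Tree: B1–B2, B2–B3, B3–B4, B4–B5, B5–B6, B6–B7
The largest bag has 2 vertices, giving width 1; this decomposition certifies tw(G) ≤ 1. Since G has at least one edge (e.g. 3–7), it is not an edgeless graph, so tw(G) ≥ 1. Combining the bounds, tw(G) = 1.

1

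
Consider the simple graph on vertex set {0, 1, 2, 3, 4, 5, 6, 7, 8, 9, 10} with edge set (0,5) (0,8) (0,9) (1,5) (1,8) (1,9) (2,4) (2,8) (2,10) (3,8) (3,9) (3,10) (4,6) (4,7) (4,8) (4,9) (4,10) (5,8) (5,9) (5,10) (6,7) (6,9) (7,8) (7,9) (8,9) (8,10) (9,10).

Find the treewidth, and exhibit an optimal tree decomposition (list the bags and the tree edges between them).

The largest bag has 4 vertices, giving width 3; this decomposition certifies tw(G) ≤ 3. On the other hand G contains the 4-clique {3, 8, 9, 10}. A clique must lie in a single bag of any decomposition, so no decomposition can have width below 3. Hence tw(G) = 3 exactly.

Treewidth 3.
One such decomposition:
Bags: B1 = {4, 8, 9, 10}  B2 = {4, 7, 8, 9}  B3 = {5, 8, 9, 10}  B4 = {0, 5, 8, 9}  B5 = {2, 4, 8, 10}  B6 = {4, 6, 7, 9}  B7 = {3, 8, 9, 10}  B8 = {1, 5, 8, 9}
Tree: B1–B2, B1–B3, B3–B4, B1–B5, B2–B6, B1–B7, B4–B8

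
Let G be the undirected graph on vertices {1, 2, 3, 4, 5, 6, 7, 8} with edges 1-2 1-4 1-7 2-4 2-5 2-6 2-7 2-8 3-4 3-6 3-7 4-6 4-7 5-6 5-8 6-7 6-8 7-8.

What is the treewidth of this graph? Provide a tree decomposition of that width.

Treewidth 3.
One such decomposition:
Bags: B1 = {2, 6, 7, 8}  B2 = {2, 5, 6, 8}  B3 = {2, 4, 6, 7}  B4 = {1, 2, 4, 7}  B5 = {3, 4, 6, 7}
Tree: B1–B2, B1–B3, B3–B4, B3–B5

The largest bag has 4 vertices, giving width 3; this decomposition certifies tw(G) ≤ 3. On the other hand G contains the 4-clique {1, 2, 4, 7}. A clique must lie in a single bag of any decomposition, so no decomposition can have width below 3. The upper and lower bounds meet at 3, so that is the treewidth.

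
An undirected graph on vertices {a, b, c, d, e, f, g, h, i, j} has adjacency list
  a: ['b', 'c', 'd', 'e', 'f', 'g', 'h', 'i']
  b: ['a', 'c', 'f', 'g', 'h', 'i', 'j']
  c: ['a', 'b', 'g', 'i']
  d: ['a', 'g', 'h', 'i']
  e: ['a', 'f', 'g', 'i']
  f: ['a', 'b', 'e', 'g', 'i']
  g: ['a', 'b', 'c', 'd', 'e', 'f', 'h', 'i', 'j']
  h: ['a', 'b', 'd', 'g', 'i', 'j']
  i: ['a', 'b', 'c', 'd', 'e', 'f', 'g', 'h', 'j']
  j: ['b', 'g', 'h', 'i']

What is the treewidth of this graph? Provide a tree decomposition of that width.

Treewidth 4.
Bags: B1 = {a, b, g, h, i}  B2 = {a, d, g, h, i}  B3 = {a, b, f, g, i}  B4 = {b, g, h, i, j}  B5 = {a, e, f, g, i}  B6 = {a, b, c, g, i}
Tree: B1–B2, B1–B3, B1–B4, B3–B5, B1–B6

Each bag holds 5 vertices, so the decomposition has width 4, which upper-bounds the treewidth. Conversely, {b, g, h, i, j} is a clique of size 5, and the vertices of any clique must share a bag in every tree decomposition; so some bag has ≥ 5 vertices and tw(G) ≥ 4. Hence tw(G) = 4 exactly.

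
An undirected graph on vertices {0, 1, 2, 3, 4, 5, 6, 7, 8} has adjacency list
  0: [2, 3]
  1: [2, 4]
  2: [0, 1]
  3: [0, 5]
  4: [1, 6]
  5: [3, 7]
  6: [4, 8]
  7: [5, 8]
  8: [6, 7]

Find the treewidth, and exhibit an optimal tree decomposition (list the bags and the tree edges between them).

Each bag holds 3 vertices, so the decomposition has width 2, which upper-bounds the treewidth. For the lower bound, G contains the cycle 0–2–1–4–6–8–7–5–3–0, so G is not a forest; only forests have treewidth ≤ 1, hence tw(G) ≥ 2. Hence tw(G) = 2 exactly.

Treewidth 2.
Bags: B1 = {0, 1, 2}  B2 = {0, 1, 4}  B3 = {0, 4, 6}  B4 = {0, 6, 8}  B5 = {0, 7, 8}  B6 = {0, 5, 7}  B7 = {0, 3, 5}
Tree: B1–B2, B2–B3, B3–B4, B4–B5, B5–B6, B6–B7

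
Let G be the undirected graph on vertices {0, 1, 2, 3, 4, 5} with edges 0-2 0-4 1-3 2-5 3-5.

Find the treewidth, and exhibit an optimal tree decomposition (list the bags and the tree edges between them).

Every bag has size at most 2, so the width is 2 − 1 = 1 and tw(G) ≤ 1. Any graph with an edge has treewidth ≥ 1, and G has the edge 4–0. Hence tw(G) = 1 exactly.

Treewidth 1.
Bags: B1 = {0, 4}  B2 = {0, 2}  B3 = {2, 5}  B4 = {3, 5}  B5 = {1, 3}
Tree: B1–B2, B2–B3, B3–B4, B4–B5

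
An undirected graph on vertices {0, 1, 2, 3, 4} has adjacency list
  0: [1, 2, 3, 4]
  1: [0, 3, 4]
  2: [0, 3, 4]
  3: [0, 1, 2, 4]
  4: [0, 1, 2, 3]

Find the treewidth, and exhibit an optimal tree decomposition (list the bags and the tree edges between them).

Treewidth 3.
One optimal decomposition is:
Bags: B1 = {0, 2, 3, 4}  B2 = {0, 1, 3, 4}
Tree: B1–B2

Each bag holds 4 vertices, so the decomposition has width 3, which upper-bounds the treewidth. On the other hand G contains the 4-clique {0, 1, 3, 4}. A clique must lie in a single bag of any decomposition, so no decomposition can have width below 3. Combining the bounds, tw(G) = 3.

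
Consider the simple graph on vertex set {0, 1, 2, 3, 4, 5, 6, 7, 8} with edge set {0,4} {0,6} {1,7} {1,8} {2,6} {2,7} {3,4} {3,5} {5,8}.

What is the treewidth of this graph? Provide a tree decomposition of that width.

Each bag holds 3 vertices, so the decomposition has width 2, which upper-bounds the treewidth. The edges 8–5–3–4–0–6–2–7–1–8 form a cycle, so G is not a tree and its treewidth is at least 2. Combining the bounds, tw(G) = 2.

Treewidth 2.
One such decomposition:
Bags: B1 = {3, 5, 8}  B2 = {3, 4, 8}  B3 = {0, 4, 8}  B4 = {0, 6, 8}  B5 = {2, 6, 8}  B6 = {2, 7, 8}  B7 = {1, 7, 8}
Tree: B1–B2, B2–B3, B3–B4, B4–B5, B5–B6, B6–B7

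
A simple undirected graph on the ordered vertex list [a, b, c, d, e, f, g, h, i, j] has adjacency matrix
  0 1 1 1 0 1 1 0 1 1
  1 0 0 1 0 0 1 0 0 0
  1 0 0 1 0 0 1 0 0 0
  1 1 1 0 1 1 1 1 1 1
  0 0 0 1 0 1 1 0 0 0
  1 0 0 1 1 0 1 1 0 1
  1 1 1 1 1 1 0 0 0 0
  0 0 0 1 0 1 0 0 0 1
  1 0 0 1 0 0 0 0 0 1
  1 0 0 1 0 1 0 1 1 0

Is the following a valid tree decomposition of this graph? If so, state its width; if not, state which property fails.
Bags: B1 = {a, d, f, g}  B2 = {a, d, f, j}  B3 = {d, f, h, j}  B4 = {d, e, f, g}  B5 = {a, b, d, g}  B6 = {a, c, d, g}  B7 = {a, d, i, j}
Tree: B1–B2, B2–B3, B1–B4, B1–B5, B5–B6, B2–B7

Yes; width 3.

Checking the three conditions: (i) the bags cover all of {a, b, c, d, e, f, g, h, i, j}; (ii) for each edge, some bag contains both endpoints; (iii) the bags containing any fixed vertex form a subtree. All hold, so the decomposition is valid with width 4 − 1 = 3.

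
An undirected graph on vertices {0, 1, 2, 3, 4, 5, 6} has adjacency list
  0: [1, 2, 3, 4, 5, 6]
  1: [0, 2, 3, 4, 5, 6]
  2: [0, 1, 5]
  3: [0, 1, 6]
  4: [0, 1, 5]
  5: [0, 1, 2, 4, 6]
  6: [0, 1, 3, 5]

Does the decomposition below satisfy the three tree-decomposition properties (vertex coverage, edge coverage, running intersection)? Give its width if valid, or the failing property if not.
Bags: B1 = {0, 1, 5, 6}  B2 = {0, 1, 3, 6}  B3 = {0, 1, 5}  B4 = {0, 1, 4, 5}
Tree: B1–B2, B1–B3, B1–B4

No — vertex 2 appears in no bag.

A tree decomposition must satisfy three properties: every vertex lies in some bag; for every edge, both endpoints lie together in some bag; and for every vertex, the bags containing it form a connected subtree. Here vertex 2 appears in no bag, so the decomposition is invalid.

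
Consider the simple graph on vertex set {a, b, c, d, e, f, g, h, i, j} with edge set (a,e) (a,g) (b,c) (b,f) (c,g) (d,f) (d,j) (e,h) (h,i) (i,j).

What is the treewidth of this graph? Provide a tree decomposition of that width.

Every bag has size at most 3, so the width is 3 − 1 = 2 and tw(G) ≤ 2. The edges j–d–f–b–c–g–a–e–h–i–j form a cycle, so G is not a tree and its treewidth is at least 2. Therefore the treewidth is 2.

Treewidth 2.
Bags: B1 = {d, f, j}  B2 = {b, f, j}  B3 = {b, c, j}  B4 = {c, g, j}  B5 = {a, g, j}  B6 = {a, e, j}  B7 = {e, h, j}  B8 = {h, i, j}
Tree: B1–B2, B2–B3, B3–B4, B4–B5, B5–B6, B6–B7, B7–B8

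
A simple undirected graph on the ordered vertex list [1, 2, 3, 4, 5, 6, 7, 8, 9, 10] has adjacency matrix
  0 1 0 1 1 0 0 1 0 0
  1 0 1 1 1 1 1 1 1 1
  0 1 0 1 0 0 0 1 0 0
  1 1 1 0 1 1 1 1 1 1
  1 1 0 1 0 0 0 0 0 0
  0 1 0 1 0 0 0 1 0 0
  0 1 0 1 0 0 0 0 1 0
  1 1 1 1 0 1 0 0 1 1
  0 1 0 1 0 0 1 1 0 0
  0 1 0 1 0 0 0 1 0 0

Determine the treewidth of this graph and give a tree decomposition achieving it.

Treewidth 3.
Bags: B1 = {1, 2, 4, 8}  B2 = {2, 4, 8, 10}  B3 = {2, 3, 4, 8}  B4 = {2, 4, 6, 8}  B5 = {2, 4, 8, 9}  B6 = {2, 4, 7, 9}  B7 = {1, 2, 4, 5}
Tree: B1–B2, B2–B3, B3–B4, B1–B5, B5–B6, B1–B7

The largest bag has 4 vertices, giving width 3; this decomposition certifies tw(G) ≤ 3. For the lower bound, the 4 vertices {1, 2, 4, 8} are pairwise adjacent, and any tree decomposition puts a clique entirely inside one bag — forcing width ≥ 3. The upper and lower bounds meet at 3, so that is the treewidth.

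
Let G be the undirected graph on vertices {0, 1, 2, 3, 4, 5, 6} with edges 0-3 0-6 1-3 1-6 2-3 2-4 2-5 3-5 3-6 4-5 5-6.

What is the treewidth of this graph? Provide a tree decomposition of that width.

Treewidth 2.
Bags: B1 = {2, 3, 5}  B2 = {2, 4, 5}  B3 = {3, 5, 6}  B4 = {0, 3, 6}  B5 = {1, 3, 6}
Tree: B1–B2, B1–B3, B3–B4, B4–B5

Every bag has size at most 3, so the width is 3 − 1 = 2 and tw(G) ≤ 2. On the other hand G contains the 3-clique {2, 3, 5}. A clique must lie in a single bag of any decomposition, so no decomposition can have width below 2. Combining the bounds, tw(G) = 2.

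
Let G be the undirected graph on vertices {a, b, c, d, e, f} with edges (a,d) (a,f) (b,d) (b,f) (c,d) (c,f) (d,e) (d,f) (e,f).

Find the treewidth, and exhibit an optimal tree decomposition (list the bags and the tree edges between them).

Treewidth 2.
Bags: B1 = {c, d, f}  B2 = {a, d, f}  B3 = {b, d, f}  B4 = {d, e, f}
Tree: B1–B2, B1–B3, B3–B4

The largest bag has 3 vertices, giving width 2; this decomposition certifies tw(G) ≤ 2. On the other hand G contains the 3-clique {d, e, f}. A clique must lie in a single bag of any decomposition, so no decomposition can have width below 2. Hence tw(G) = 2 exactly.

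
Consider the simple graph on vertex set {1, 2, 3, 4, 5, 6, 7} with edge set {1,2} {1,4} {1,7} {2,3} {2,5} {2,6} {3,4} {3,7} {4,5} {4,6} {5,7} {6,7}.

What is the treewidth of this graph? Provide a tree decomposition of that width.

Treewidth 3.
One optimal decomposition is:
Bags: B1 = {1, 2, 4, 7}  B2 = {2, 4, 6, 7}  B3 = {2, 4, 5, 7}  B4 = {2, 3, 4, 7}
Tree: B1–B2, B2–B3, B3–B4

The largest bag has 4 vertices, giving width 3; this decomposition certifies tw(G) ≤ 3. For the lower bound: the 4 vertex sets {1,4}, {2,6}, {7}, {5} are disjoint, each induces a connected subgraph, and every pair is joined by at least one edge of G. Contracting each set to a single vertex therefore yields K_{4} as a minor, and since treewidth is minor-monotone, tw(G) ≥ tw(K_{4}) = 3. Hence tw(G) = 3 exactly.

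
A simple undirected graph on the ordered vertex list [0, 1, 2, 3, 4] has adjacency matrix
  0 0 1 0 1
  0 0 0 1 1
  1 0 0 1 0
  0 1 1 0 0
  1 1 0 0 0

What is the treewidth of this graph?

A width-2 tree decomposition is:
Bags: B1 = {0, 2, 3}  B2 = {0, 3, 4}  B3 = {1, 3, 4}
Tree: B1–B2, B2–B3
Each bag holds 3 vertices, so the decomposition has width 2, which upper-bounds the treewidth. For the lower bound, G contains the cycle 3–2–0–4–1–3, so G is not a forest; only forests have treewidth ≤ 1, hence tw(G) ≥ 2. Therefore the treewidth is 2.

2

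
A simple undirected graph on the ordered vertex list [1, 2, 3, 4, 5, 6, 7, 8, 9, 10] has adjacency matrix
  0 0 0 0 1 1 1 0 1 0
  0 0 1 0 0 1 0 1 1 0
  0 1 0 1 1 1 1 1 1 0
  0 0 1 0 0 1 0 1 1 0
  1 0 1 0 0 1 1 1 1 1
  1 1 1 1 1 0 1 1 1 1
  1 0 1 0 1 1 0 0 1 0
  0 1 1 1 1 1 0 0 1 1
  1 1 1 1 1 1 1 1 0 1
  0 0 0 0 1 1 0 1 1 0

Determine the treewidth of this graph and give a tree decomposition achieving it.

Treewidth 4.
One such decomposition:
Bags: B1 = {3, 5, 6, 7, 9}  B2 = {3, 5, 6, 8, 9}  B3 = {3, 4, 6, 8, 9}  B4 = {1, 5, 6, 7, 9}  B5 = {2, 3, 6, 8, 9}  B6 = {5, 6, 8, 9, 10}
Tree: B1–B2, B2–B3, B1–B4, B3–B5, B2–B6

Each bag holds 5 vertices, so the decomposition has width 4, which upper-bounds the treewidth. For the lower bound, the 5 vertices {1, 5, 6, 7, 9} are pairwise adjacent, and any tree decomposition puts a clique entirely inside one bag — forcing width ≥ 4. Therefore the treewidth is 4.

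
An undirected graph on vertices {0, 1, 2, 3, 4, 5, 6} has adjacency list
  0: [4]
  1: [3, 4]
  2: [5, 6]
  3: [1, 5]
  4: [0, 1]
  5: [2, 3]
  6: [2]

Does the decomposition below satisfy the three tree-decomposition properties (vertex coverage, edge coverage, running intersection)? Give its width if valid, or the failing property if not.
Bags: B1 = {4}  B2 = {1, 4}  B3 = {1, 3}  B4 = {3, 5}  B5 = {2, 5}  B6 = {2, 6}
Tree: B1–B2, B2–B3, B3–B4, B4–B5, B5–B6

No — vertex 0 appears in no bag.

A tree decomposition must satisfy three properties: every vertex lies in some bag; for every edge, both endpoints lie together in some bag; and for every vertex, the bags containing it form a connected subtree. Here vertex 0 appears in no bag, so the decomposition is invalid.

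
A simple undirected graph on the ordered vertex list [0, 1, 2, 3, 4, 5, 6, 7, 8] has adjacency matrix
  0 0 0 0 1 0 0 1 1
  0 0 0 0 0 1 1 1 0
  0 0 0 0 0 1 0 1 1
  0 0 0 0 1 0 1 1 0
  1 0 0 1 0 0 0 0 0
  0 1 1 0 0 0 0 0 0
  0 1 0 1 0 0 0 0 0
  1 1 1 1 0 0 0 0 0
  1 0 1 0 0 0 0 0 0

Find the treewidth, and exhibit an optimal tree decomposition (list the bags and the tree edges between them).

Treewidth 3.
One optimal decomposition is:
Bags: B1 = {0, 2, 4, 8}  B2 = {0, 2, 4, 7}  B3 = {2, 3, 4, 7}  B4 = {2, 3, 5, 7}  B5 = {1, 3, 5, 7}  B6 = {1, 3, 5, 6}
Tree: B1–B2, B2–B3, B3–B4, B4–B5, B5–B6

Each bag holds 4 vertices, so the decomposition has width 3, which upper-bounds the treewidth. For the lower bound: the 4 vertex sets {0,4,8}, {2}, {7}, {1,3,5,6} are disjoint, each induces a connected subgraph, and every pair is joined by at least one edge of G. Contracting each set to a single vertex therefore yields K_{4} as a minor, and since treewidth is minor-monotone, tw(G) ≥ tw(K_{4}) = 3. Combining the bounds, tw(G) = 3.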